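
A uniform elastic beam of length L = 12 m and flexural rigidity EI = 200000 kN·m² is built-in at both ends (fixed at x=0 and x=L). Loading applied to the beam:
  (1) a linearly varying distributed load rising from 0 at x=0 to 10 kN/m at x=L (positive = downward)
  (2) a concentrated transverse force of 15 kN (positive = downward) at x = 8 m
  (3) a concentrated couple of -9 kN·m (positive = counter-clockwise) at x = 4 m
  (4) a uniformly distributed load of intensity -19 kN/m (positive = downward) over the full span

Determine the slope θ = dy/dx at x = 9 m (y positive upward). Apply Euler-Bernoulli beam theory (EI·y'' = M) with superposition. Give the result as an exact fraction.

Load 1 — triangular load w₀=10 kN/m (0→w₀ over full span):
  θ_1 = -w₀(2x(L-x)(L-2x)(x+2L)+x²(L-x)²)/(120LEI) = -10·(2·9·(12-9)·(12-2·9)·(9+2·12)+9²·(12-9)²)/(120·12·200000) = 1107/3200000 rad
Load 2 — point force P=15 kN at a=8 m (b=L-a=4):
  θ_2 = Pa²(L-x)(2bL-(3b+a)(L-x))/(2L³EI)  [x>a] = 15·8²·(12-9)·(2·4·12-(3·4+8)·(12-9))/(2·12³·200000) = 3/20000 rad
Load 3 — applied couple M₀=-9 kN·m at a=4 m (b=L-a=8):
  θ_3 = (R_Ax²/2 - M_Ax - M₀(x-a))/EI  [x>a] with R_A=-1, M_A=0 = ((-1)·9²/2 - 0·9 - (-9)·(9-4))/200000 = 9/400000 rad
Load 4 — uniform load w=-19 kN/m over full span:
  θ_4 = -wx(L-x)(L-2x)/(12EI) = -(-19)·9·(12-9)·(12-2·9)/(12·200000) = -513/400000 rad
Superposition: θ = Σ θ_i = -489/640000 rad ≈ -0.000764 rad

θ(9) = -489/640000 rad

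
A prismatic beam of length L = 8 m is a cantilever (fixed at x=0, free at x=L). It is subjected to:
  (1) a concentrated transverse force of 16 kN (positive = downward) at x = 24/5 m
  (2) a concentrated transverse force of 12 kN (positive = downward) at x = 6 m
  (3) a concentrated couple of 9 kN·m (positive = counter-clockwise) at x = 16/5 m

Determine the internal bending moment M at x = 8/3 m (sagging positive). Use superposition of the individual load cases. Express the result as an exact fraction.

Load 1 — point force P=16 kN at a=24/5 m (b=L-a=16/5):
  M_1 = -P(a-x)  [x≤a] = -16·((24/5)-(8/3)) = -512/15 kN·m
Load 2 — point force P=12 kN at a=6 m (b=L-a=2):
  M_2 = -P(a-x)  [x≤a] = -12·(6-(8/3)) = -40 kN·m
Load 3 — applied couple M₀=9 kN·m at a=16/5 m (b=L-a=24/5):
  M_3 = M₀  [x≤a] = 9 = 9 kN·m
Superposition: M = Σ M_i = -977/15 kN·m ≈ -65.133333 kN·m

M(8/3) = -977/15 kN·m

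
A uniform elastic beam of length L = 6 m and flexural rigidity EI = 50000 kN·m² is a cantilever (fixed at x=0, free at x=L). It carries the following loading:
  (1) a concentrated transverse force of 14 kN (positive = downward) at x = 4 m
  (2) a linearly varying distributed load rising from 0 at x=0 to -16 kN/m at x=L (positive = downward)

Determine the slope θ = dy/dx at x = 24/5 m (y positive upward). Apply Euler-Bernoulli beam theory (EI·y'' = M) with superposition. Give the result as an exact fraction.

θ(24/5) = 12329/1953125 rad

Load 1 — point force P=14 kN at a=4 m (b=L-a=2):
  θ_1 = -Pa²/(2EI)  [x>a] = -14·4²/(2·50000) = -7/3125 rad
Load 2 — triangular load w₀=-16 kN/m (0→w₀ over full span):
  θ_2 = (w₀Lx²/4-w₀L²x/3-w₀x⁴/(24L))/EI = ((-16)·6·(24/5)²/4-(-16)·6²·(24/5)/3-(-16)·(24/5)⁴/(24·6))/50000 = 16704/1953125 rad
Superposition: θ = Σ θ_i = 12329/1953125 rad ≈ 0.006312 rad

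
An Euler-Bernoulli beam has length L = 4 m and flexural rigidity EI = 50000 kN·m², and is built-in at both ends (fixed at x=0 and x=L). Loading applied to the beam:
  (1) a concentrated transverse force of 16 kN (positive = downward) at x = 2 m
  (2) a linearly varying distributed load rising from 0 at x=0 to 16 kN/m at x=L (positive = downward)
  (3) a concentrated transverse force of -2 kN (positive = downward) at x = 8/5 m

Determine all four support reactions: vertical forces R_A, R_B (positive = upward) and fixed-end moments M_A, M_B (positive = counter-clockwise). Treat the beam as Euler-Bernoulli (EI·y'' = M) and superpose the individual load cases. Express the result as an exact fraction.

R_A = 2038/125 kN, M_A = 5768/375 kN·m, R_B = 3712/125 kN, M_B = -2504/125 kN·m

Load 1 — point force P=16 kN at a=2 m (b=L-a=2):
  R_A = Pb²(3a+b)/L³ = 16·2²·(3·2+2)/4³ = 8 kN
  M_A = Pab²/L² = 16·2·2²/4² = 8 kN·m
  R_B = Pa²(a+3b)/L³ = 16·2²·(2+3·2)/4³ = 8 kN
  M_B = -Pa²b/L² = -16·2²·2/4² = -8 kN·m
Load 2 — triangular load w₀=16 kN/m (0→w₀ over full span):
  R_A = 3w₀L/20 = 3·16·4/20 = 48/5 kN
  M_A = w₀L²/30 = 16·4²/30 = 128/15 kN·m
  R_B = 7w₀L/20 = 7·16·4/20 = 112/5 kN
  M_B = -w₀L²/20 = -16·4²/20 = -64/5 kN·m
Load 3 — point force P=-2 kN at a=8/5 m (b=L-a=12/5):
  R_A = Pb²(3a+b)/L³ = (-2)·(12/5)²·(3·(8/5)+(12/5))/4³ = -162/125 kN
  M_A = Pab²/L² = (-2)·(8/5)·(12/5)²/4² = -144/125 kN·m
  R_B = Pa²(a+3b)/L³ = (-2)·(8/5)²·((8/5)+3·(12/5))/4³ = -88/125 kN
  M_B = -Pa²b/L² = -(-2)·(8/5)²·(12/5)/4² = 96/125 kN·m
Superposition: R_A = 2038/125 kN, M_A = 5768/375 kN·m, R_B = 3712/125 kN, M_B = -2504/125 kN·m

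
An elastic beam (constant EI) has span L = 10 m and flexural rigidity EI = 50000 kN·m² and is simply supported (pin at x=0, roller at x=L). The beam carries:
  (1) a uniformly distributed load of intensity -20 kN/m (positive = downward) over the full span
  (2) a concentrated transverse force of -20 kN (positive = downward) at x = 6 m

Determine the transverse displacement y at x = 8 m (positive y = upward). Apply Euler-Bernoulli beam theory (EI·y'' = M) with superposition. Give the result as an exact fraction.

y(8) = 67/1875 m

Load 1 — uniform load w=-20 kN/m over full span:
  y_1 = -wx(L³-2Lx²+x³)/(24EI) = -(-20)·8·(10³-2·10·8²+8³)/(24·50000) = 58/1875 m
Load 2 — point force P=-20 kN at a=6 m (b=L-a=4):
  y_2 = -Pa(L-x)(2Lx-a²-x²)/(6LEI)  [x>a] = -(-20)·6·(10-8)·(2·10·8-6²-8²)/(6·10·50000) = 3/625 m
Superposition: y = Σ y_i = 67/1875 m ≈ 0.035733 m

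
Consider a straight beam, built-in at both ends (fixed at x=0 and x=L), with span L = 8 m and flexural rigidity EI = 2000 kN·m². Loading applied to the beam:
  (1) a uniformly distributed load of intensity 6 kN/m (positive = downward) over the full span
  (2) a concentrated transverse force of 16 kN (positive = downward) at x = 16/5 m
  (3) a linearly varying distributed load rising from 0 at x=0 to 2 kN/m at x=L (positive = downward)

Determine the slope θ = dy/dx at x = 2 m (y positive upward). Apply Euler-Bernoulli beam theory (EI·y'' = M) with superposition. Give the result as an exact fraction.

θ(2) = -11007/500000 rad

Load 1 — uniform load w=6 kN/m over full span:
  θ_1 = -wx(L-x)(L-2x)/(12EI) = -6·2·(8-2)·(8-2·2)/(12·2000) = -3/250 rad
Load 2 — point force P=16 kN at a=16/5 m (b=L-a=24/5):
  θ_2 = -Pb²x(2aL-(3a+b)x)/(2L³EI)  [x≤a] = -16·(24/5)²·2·(2·(16/5)·8-(3·(16/5)+(24/5))·2)/(2·8³·2000) = -126/15625 rad
Load 3 — triangular load w₀=2 kN/m (0→w₀ over full span):
  θ_3 = -w₀(2x(L-x)(L-2x)(x+2L)+x²(L-x)²)/(120LEI) = -2·(2·2·(8-2)·(8-2·2)·(2+2·8)+2²·(8-2)²)/(120·8·2000) = -39/20000 rad
Superposition: θ = Σ θ_i = -11007/500000 rad ≈ -0.022014 rad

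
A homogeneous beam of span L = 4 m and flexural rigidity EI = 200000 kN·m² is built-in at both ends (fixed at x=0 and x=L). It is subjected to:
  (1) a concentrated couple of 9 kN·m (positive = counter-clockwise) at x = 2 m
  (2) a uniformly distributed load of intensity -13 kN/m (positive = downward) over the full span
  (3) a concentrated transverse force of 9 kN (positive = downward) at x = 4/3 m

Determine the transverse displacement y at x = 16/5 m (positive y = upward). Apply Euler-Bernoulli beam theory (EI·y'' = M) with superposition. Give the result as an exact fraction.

y(16/5) = 9359/562500000 m

Load 1 — applied couple M₀=9 kN·m at a=2 m (b=L-a=2):
  y_1 = (R_Ax³/6 - M_Ax²/2 - M₀(x-a)²/2)/EI  [x>a] with R_A=27/8, M_A=9/4 = ((27/8)·(16/5)³/6 - (9/4)·(16/5)²/2 - 9·((16/5)-2)²/2)/200000 = 27/12500000 m
Load 2 — uniform load w=-13 kN/m over full span:
  y_2 = -wx²(L-x)²/(24EI) = -(-13)·(16/5)²·(4-(16/5))²/(24·200000) = 104/5859375 m
Load 3 — point force P=9 kN at a=4/3 m (b=L-a=8/3):
  y_3 = -Pa²(L-x)²(3bL-(3b+a)(L-x))/(6L³EI)  [x>a] = -9·(4/3)²·(4-(16/5))²·(3·(8/3)·4-(3·(8/3)+(4/3))·(4-(16/5)))/(6·4³·200000) = -23/7031250 m
Superposition: y = Σ y_i = 9359/562500000 m ≈ 0.000017 m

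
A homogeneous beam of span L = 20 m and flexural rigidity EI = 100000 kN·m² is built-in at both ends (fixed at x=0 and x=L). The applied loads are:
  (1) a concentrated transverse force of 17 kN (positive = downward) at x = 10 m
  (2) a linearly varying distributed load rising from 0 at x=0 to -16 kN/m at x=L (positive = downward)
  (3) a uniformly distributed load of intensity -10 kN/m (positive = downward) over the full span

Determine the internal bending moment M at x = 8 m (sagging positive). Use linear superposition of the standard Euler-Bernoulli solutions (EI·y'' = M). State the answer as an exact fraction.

M(8) = -6707/30 kN·m

Load 1 — point force P=17 kN at a=10 m (b=L-a=10):
  M_1 = Pb²(3a+b)x/L³ - Pab²/L²  [x≤a] = 17·10²·(3·10+10)·8/20³ - 17·10·10²/20² = 51/2 kN·m
Load 2 — triangular load w₀=-16 kN/m (0→w₀ over full span):
  M_2 = 3w₀Lx/20 - w₀L²/30 - w₀x³/(6L) = 3·(-16)·20·8/20 - (-16)·20²/30 - (-16)·8³/(6·20) = -512/5 kN·m
Load 3 — uniform load w=-10 kN/m over full span:
  M_3 = wLx/2 - wL²/12 - wx²/2 = (-10)·20·8/2 - (-10)·20²/12 - (-10)·8²/2 = -440/3 kN·m
Superposition: M = Σ M_i = -6707/30 kN·m ≈ -223.566667 kN·m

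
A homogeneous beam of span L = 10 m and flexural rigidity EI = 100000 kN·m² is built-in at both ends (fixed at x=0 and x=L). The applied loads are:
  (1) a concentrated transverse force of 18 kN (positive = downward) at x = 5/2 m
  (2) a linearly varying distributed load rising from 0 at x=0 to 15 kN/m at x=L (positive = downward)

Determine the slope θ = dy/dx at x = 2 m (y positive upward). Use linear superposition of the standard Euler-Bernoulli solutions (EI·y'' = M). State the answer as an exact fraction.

Load 1 — point force P=18 kN at a=5/2 m (b=L-a=15/2):
  θ_1 = -Pb²x(2aL-(3a+b)x)/(2L³EI)  [x≤a] = -18·(15/2)²·2·(2·(5/2)·10-(3·(5/2)+(15/2))·2)/(2·10³·100000) = -81/400000 rad
Load 2 — triangular load w₀=15 kN/m (0→w₀ over full span):
  θ_2 = -w₀(2x(L-x)(L-2x)(x+2L)+x²(L-x)²)/(120LEI) = -15·(2·2·(10-2)·(10-2·2)·(2+2·10)+2²·(10-2)²)/(120·10·100000) = -7/12500 rad
Superposition: θ = Σ θ_i = -61/80000 rad ≈ -0.000763 rad

θ(2) = -61/80000 rad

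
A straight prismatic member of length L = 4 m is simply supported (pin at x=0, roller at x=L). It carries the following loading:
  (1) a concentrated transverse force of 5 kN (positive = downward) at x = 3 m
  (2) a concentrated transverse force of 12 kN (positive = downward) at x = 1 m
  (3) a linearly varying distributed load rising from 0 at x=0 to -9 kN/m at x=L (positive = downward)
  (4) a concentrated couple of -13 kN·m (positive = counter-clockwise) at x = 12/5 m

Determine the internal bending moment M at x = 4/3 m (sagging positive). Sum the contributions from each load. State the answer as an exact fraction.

M(4/3) = -16/9 kN·m

Load 1 — point force P=5 kN at a=3 m (b=L-a=1):
  M_1 = Pbx/L  [x≤a] = 5·1·(4/3)/4 = 5/3 kN·m
Load 2 — point force P=12 kN at a=1 m (b=L-a=3):
  M_2 = Pa(L-x)/L  [x>a] = 12·1·(4-(4/3))/4 = 8 kN·m
Load 3 — triangular load w₀=-9 kN/m (0→w₀ over full span):
  M_3 = w₀Lx/6 - w₀x³/(6L) = (-9)·4·(4/3)/6 - (-9)·(4/3)³/(6·4) = -64/9 kN·m
Load 4 — applied couple M₀=-13 kN·m at a=12/5 m (b=L-a=8/5):
  M_4 = M₀x/L  [x≤a] = (-13)·(4/3)/4 = -13/3 kN·m
Superposition: M = Σ M_i = -16/9 kN·m ≈ -1.777778 kN·m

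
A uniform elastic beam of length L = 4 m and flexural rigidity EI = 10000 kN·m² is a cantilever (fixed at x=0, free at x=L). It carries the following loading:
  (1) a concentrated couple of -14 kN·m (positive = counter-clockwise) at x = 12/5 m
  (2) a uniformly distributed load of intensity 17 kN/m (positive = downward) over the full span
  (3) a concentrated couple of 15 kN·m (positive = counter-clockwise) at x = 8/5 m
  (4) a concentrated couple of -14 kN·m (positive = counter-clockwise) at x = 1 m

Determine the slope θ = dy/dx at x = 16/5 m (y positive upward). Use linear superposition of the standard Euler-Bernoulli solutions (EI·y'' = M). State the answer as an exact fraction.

Load 1 — applied couple M₀=-14 kN·m at a=12/5 m (b=L-a=8/5):
  θ_1 = M₀a/EI  [x>a] = (-14)·(12/5)/10000 = -21/6250 rad
Load 2 — uniform load w=17 kN/m over full span:
  θ_2 = -wx(x²-3Lx+3L²)/(6EI) = -17·(16/5)·((16/5)²-3·4·(16/5)+3·4²)/(6·10000) = -4216/234375 rad
Load 3 — applied couple M₀=15 kN·m at a=8/5 m (b=L-a=12/5):
  θ_3 = M₀a/EI  [x>a] = 15·(8/5)/10000 = 3/1250 rad
Load 4 — applied couple M₀=-14 kN·m at a=1 m (b=L-a=3):
  θ_4 = M₀a/EI  [x>a] = (-14)·1/10000 = -7/5000 rad
Superposition: θ = Σ θ_i = -38153/1875000 rad ≈ -0.020348 rad

θ(16/5) = -38153/1875000 rad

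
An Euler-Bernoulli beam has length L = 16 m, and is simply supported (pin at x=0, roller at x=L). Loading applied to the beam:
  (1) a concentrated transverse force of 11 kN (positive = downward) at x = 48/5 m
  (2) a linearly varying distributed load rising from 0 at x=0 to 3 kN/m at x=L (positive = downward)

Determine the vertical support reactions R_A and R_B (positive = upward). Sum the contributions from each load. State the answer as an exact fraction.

Load 1 — point force P=11 kN at a=48/5 m (b=L-a=32/5):
  R_A = Pb/L = 11·(32/5)/16 = 22/5 kN
  R_B = Pa/L = 11·(48/5)/16 = 33/5 kN
Load 2 — triangular load w₀=3 kN/m (0→w₀ over full span):
  R_A = w₀L/6 = 3·16/6 = 8 kN
  R_B = w₀L/3 = 3·16/3 = 16 kN
Superposition: R_A = 62/5 kN, R_B = 113/5 kN

R_A = 62/5 kN, R_B = 113/5 kN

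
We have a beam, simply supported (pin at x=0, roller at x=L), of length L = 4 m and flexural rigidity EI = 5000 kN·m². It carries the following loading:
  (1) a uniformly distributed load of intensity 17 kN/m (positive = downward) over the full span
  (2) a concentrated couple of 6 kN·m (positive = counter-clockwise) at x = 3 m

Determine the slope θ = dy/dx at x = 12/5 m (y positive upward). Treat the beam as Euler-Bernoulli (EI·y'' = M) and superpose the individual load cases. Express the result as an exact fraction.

Load 1 — uniform load w=17 kN/m over full span:
  θ_1 = -w(L³-6Lx²+4x³)/(24EI) = -17·(4³-6·4·(12/5)²+4·(12/5)³)/(24·5000) = 629/234375 rad
Load 2 — applied couple M₀=6 kN·m at a=3 m (b=L-a=1):
  θ_2 = (M₀x²/(2L)+C₁)/EI  [x≤a] with C₁=M₀(3b²-L²)/(6L)=-13/4 = (6·(12/5)²/(2·4)+(-13/4))/5000 = 107/500000 rad
Superposition: θ = Σ θ_i = 21733/7500000 rad ≈ 0.002898 rad

θ(12/5) = 21733/7500000 rad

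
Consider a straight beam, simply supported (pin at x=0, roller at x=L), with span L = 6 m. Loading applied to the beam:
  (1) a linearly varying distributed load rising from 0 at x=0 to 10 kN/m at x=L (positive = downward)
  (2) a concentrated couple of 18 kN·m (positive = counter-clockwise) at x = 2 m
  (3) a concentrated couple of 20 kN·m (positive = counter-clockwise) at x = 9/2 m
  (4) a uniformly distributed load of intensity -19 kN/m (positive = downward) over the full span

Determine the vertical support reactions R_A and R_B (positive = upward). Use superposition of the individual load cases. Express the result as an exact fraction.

R_A = -122/3 kN, R_B = -130/3 kN

Load 1 — triangular load w₀=10 kN/m (0→w₀ over full span):
  R_A = w₀L/6 = 10·6/6 = 10 kN
  R_B = w₀L/3 = 10·6/3 = 20 kN
Load 2 — applied couple M₀=18 kN·m at a=2 m (b=L-a=4):
  R_A = M₀/L = 18/6 = 3 kN
  R_B = -M₀/L = -18/6 = -3 kN
Load 3 — applied couple M₀=20 kN·m at a=9/2 m (b=L-a=3/2):
  R_A = M₀/L = 20/6 = 10/3 kN
  R_B = -M₀/L = -20/6 = -10/3 kN
Load 4 — uniform load w=-19 kN/m over full span:
  R_A = wL/2 = (-19)·6/2 = -57 kN
  R_B = wL/2 = (-19)·6/2 = -57 kN
Superposition: R_A = -122/3 kN, R_B = -130/3 kN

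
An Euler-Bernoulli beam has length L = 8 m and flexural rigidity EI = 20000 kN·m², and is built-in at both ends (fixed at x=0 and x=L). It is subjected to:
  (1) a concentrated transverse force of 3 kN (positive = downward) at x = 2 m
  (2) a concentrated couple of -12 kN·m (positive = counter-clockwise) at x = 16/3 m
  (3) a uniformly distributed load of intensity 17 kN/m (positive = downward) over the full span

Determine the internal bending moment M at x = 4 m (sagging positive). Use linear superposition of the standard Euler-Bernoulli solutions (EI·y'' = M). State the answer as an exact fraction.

Load 1 — point force P=3 kN at a=2 m (b=L-a=6):
  M_1 = Pa²(a+3b)(L-x)/L³ - Pa²b/L²  [x>a] = 3·2²·(2+3·6)·(8-4)/8³ - 3·2²·6/8² = 3/4 kN·m
Load 2 — applied couple M₀=-12 kN·m at a=16/3 m (b=L-a=8/3):
  M_2 = R_Ax - M_A  [x≤a] with R_A=-2, M_A=-4 = (-2)·4 - (-4) = -4 kN·m
Load 3 — uniform load w=17 kN/m over full span:
  M_3 = wLx/2 - wL²/12 - wx²/2 = 17·8·4/2 - 17·8²/12 - 17·4²/2 = 136/3 kN·m
Superposition: M = Σ M_i = 505/12 kN·m ≈ 42.083333 kN·m

M(4) = 505/12 kN·m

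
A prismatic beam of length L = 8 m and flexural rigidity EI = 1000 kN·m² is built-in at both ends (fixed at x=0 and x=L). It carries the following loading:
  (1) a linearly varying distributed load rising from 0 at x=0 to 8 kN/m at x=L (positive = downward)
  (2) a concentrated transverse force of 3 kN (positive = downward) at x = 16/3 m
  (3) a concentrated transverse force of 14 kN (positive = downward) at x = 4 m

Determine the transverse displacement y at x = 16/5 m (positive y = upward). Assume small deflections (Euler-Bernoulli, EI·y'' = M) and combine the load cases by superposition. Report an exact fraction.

Load 1 — triangular load w₀=8 kN/m (0→w₀ over full span):
  y_1 = -w₀x²(L-x)²(x+2L)/(120LEI) = -8·(16/5)²·(8-(16/5))²·((16/5)+2·8)/(120·8·1000) = -73728/1953125 m
Load 2 — point force P=3 kN at a=16/3 m (b=L-a=8/3):
  y_2 = -Pb²x²(3aL-(3a+b)x)/(6L³EI)  [x≤a] = -3·(8/3)²·(16/5)²·(3·(16/3)·8-(3·(16/3)+(8/3))·(16/5))/(6·8³·1000) = -2048/421875 m
Load 3 — point force P=14 kN at a=4 m (b=L-a=4):
  y_3 = -Pb²x²(3aL-(3a+b)x)/(6L³EI)  [x≤a] = -14·4²·(16/5)²·(3·4·8-(3·4+4)·(16/5))/(6·8³·1000) = -1568/46875 m
Superposition: y = Σ y_i = -4010656/52734375 m ≈ -0.076054 m

y(16/5) = -4010656/52734375 m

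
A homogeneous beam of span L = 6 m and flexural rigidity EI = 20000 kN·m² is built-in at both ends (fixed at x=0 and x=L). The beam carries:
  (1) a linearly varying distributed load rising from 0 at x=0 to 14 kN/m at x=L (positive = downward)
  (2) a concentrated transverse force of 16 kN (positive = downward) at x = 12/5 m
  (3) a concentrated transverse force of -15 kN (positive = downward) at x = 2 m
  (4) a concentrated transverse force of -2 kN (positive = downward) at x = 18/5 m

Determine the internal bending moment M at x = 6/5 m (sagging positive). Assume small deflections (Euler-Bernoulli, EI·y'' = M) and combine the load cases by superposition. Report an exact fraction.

M(6/5) = -2142/625 kN·m

Load 1 — triangular load w₀=14 kN/m (0→w₀ over full span):
  M_1 = 3w₀Lx/20 - w₀L²/30 - w₀x³/(6L) = 3·14·6·(6/5)/20 - 14·6²/30 - 14·(6/5)³/(6·6) = -294/125 kN·m
Load 2 — point force P=16 kN at a=12/5 m (b=L-a=18/5):
  M_2 = Pb²(3a+b)x/L³ - Pab²/L²  [x≤a] = 16·(18/5)²·(3·(12/5)+(18/5))·(6/5)/6³ - 16·(12/5)·(18/5)²/6² = -864/625 kN·m
Load 3 — point force P=-15 kN at a=2 m (b=L-a=4):
  M_3 = Pb²(3a+b)x/L³ - Pab²/L²  [x≤a] = (-15)·4²·(3·2+4)·(6/5)/6³ - (-15)·2·4²/6² = 0 kN·m
Load 4 — point force P=-2 kN at a=18/5 m (b=L-a=12/5):
  M_4 = Pb²(3a+b)x/L³ - Pab²/L²  [x≤a] = (-2)·(12/5)²·(3·(18/5)+(12/5))·(6/5)/6³ - (-2)·(18/5)·(12/5)²/6² = 192/625 kN·m
Superposition: M = Σ M_i = -2142/625 kN·m ≈ -3.427200 kN·m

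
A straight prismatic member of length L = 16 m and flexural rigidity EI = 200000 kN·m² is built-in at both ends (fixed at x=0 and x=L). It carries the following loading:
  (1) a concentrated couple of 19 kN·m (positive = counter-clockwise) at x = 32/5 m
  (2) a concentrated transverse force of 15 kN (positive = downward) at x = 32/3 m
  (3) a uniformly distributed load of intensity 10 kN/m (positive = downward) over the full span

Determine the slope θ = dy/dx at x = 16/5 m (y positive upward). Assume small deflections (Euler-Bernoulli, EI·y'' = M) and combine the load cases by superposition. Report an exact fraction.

θ(16/5) = -127687/70312500 rad

Load 1 — applied couple M₀=19 kN·m at a=32/5 m (b=L-a=48/5):
  θ_1 = (R_Ax²/2 - M_Ax)/EI  [x≤a] with R_A=171/100, M_A=57/25 = ((171/100)·(16/5)²/2 - (57/25)·(16/5))/200000 = 57/7812500 rad
Load 2 — point force P=15 kN at a=32/3 m (b=L-a=16/3):
  θ_2 = -Pb²x(2aL-(3a+b)x)/(2L³EI)  [x≤a] = -15·(16/3)²·(16/5)·(2·(32/3)·16-(3·(32/3)+(16/3))·(16/5))/(2·16³·200000) = -26/140625 rad
Load 3 — uniform load w=10 kN/m over full span:
  θ_3 = -wx(L-x)(L-2x)/(12EI) = -10·(16/5)·(16-(16/5))·(16-2·(16/5))/(12·200000) = -128/78125 rad
Superposition: θ = Σ θ_i = -127687/70312500 rad ≈ -0.001816 rad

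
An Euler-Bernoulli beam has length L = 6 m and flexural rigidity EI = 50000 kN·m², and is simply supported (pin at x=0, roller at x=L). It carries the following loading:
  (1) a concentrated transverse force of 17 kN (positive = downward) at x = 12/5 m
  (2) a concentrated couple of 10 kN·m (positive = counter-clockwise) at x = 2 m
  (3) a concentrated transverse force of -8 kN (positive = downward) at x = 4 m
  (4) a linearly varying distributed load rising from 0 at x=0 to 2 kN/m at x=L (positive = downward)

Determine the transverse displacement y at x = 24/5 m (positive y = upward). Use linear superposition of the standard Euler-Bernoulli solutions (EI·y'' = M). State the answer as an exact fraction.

Load 1 — point force P=17 kN at a=12/5 m (b=L-a=18/5):
  y_1 = -Pa(L-x)(2Lx-a²-x²)/(6LEI)  [x>a] = -17·(12/5)·(6-(24/5))·(2·6·(24/5)-(12/5)²-(24/5)²)/(6·6·50000) = -306/390625 m
Load 2 — applied couple M₀=10 kN·m at a=2 m (b=L-a=4):
  y_2 = (M₀x³/(6L)-M₀(x-a)²/2+C₁x)/EI  [x>a] with C₁=M₀(3b²-L²)/(6L)=10/3 = (10·(24/5)³/(6·6)-10·((24/5)-2)²/2+(10/3)·(24/5))/50000 = 47/312500 m
Load 3 — point force P=-8 kN at a=4 m (b=L-a=2):
  y_3 = -Pa(L-x)(2Lx-a²-x²)/(6LEI)  [x>a] = -(-8)·4·(6-(24/5))·(2·6·(24/5)-4²-(24/5)²)/(6·6·50000) = 464/1171875 m
Load 4 — triangular load w₀=2 kN/m (0→w₀ over full span):
  y_4 = -w₀x(7L⁴-10L²x²+3x⁴)/(360LEI) = -2·(24/5)·(7·6⁴-10·6²·(24/5)²+3·(24/5)⁴)/(360·6·50000) = -10287/48828125 m
Superposition: y = Σ y_i = -262319/585937500 m ≈ -0.000448 m

y(24/5) = -262319/585937500 m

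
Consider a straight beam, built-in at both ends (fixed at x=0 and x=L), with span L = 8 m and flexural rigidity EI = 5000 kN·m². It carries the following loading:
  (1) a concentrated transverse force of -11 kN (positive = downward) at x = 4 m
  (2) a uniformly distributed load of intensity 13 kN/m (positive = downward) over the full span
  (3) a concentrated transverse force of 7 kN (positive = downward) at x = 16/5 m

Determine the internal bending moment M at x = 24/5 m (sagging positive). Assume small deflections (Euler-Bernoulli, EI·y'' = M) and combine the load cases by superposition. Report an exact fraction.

Load 1 — point force P=-11 kN at a=4 m (b=L-a=4):
  M_1 = Pa²(a+3b)(L-x)/L³ - Pa²b/L²  [x>a] = (-11)·4²·(4+3·4)·(8-(24/5))/8³ - (-11)·4²·4/8² = -33/5 kN·m
Load 2 — uniform load w=13 kN/m over full span:
  M_2 = wLx/2 - wL²/12 - wx²/2 = 13·8·(24/5)/2 - 13·8²/12 - 13·(24/5)²/2 = 2288/75 kN·m
Load 3 — point force P=7 kN at a=16/5 m (b=L-a=24/5):
  M_3 = Pa²(a+3b)(L-x)/L³ - Pa²b/L²  [x>a] = 7·(16/5)²·((16/5)+3·(24/5))·(8-(24/5))/8³ - 7·(16/5)²·(24/5)/8² = 1568/625 kN·m
Superposition: M = Σ M_i = 49529/1875 kN·m ≈ 26.415467 kN·m

M(24/5) = 49529/1875 kN·m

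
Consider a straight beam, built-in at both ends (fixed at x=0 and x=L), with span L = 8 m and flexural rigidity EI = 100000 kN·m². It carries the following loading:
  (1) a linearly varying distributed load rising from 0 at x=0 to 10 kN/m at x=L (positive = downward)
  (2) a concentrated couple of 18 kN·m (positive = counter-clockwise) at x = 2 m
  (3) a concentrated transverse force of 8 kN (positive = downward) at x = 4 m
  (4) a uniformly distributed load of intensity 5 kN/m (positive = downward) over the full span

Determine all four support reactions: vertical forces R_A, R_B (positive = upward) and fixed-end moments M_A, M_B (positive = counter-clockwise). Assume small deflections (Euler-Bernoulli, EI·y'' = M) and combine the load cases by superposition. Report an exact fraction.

R_A = 1233/32 kN, M_A = 421/8 kN·m, R_B = 1583/32 kN, M_B = -1465/24 kN·m

Load 1 — triangular load w₀=10 kN/m (0→w₀ over full span):
  R_A = 3w₀L/20 = 3·10·8/20 = 12 kN
  M_A = w₀L²/30 = 10·8²/30 = 64/3 kN·m
  R_B = 7w₀L/20 = 7·10·8/20 = 28 kN
  M_B = -w₀L²/20 = -10·8²/20 = -32 kN·m
Load 2 — applied couple M₀=18 kN·m at a=2 m (b=L-a=6):
  R_A = 6M₀ab/L³ = 6·18·2·6/8³ = 81/32 kN
  M_A = M₀b(2a-b)/L² = 18·6·(2·2-6)/8² = -27/8 kN·m
  R_B = -6M₀ab/L³ = -6·18·2·6/8³ = -81/32 kN
  M_B = M₀a(2b-a)/L² = 18·2·(2·6-2)/8² = 45/8 kN·m
Load 3 — point force P=8 kN at a=4 m (b=L-a=4):
  R_A = Pb²(3a+b)/L³ = 8·4²·(3·4+4)/8³ = 4 kN
  M_A = Pab²/L² = 8·4·4²/8² = 8 kN·m
  R_B = Pa²(a+3b)/L³ = 8·4²·(4+3·4)/8³ = 4 kN
  M_B = -Pa²b/L² = -8·4²·4/8² = -8 kN·m
Load 4 — uniform load w=5 kN/m over full span:
  R_A = wL/2 = 5·8/2 = 20 kN
  M_A = wL²/12 = 5·8²/12 = 80/3 kN·m
  R_B = wL/2 = 5·8/2 = 20 kN
  M_B = -wL²/12 = -5·8²/12 = -80/3 kN·m
Superposition: R_A = 1233/32 kN, M_A = 421/8 kN·m, R_B = 1583/32 kN, M_B = -1465/24 kN·m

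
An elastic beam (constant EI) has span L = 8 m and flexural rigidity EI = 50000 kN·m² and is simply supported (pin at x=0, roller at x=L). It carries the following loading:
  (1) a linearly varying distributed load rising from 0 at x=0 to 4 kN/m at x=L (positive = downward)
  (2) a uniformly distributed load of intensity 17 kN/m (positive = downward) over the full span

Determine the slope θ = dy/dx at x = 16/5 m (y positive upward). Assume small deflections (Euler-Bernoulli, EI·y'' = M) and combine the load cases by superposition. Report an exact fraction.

Load 1 — triangular load w₀=4 kN/m (0→w₀ over full span):
  θ_1 = -w₀(7L⁴-30L²x²+15x⁴)/(360LEI) = -4·(7·8⁴-30·8²·(16/5)²+15·(16/5)⁴)/(360·8·50000) = -5168/17578125 rad
Load 2 — uniform load w=17 kN/m over full span:
  θ_2 = -w(L³-6Lx²+4x³)/(24EI) = -17·(8³-6·8·(16/5)²+4·(16/5)³)/(24·50000) = -2516/1171875 rad
Superposition: θ = Σ θ_i = -42908/17578125 rad ≈ -0.002441 rad

θ(16/5) = -42908/17578125 rad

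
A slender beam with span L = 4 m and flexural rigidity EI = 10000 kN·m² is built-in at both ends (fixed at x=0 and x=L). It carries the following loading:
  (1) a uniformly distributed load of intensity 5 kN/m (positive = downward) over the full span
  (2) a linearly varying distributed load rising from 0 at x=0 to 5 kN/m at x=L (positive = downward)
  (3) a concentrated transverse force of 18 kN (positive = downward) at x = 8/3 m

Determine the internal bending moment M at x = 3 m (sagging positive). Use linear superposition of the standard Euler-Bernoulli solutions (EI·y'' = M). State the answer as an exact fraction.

Load 1 — uniform load w=5 kN/m over full span:
  M_1 = wLx/2 - wL²/12 - wx²/2 = 5·4·3/2 - 5·4²/12 - 5·3²/2 = 5/6 kN·m
Load 2 — triangular load w₀=5 kN/m (0→w₀ over full span):
  M_2 = 3w₀Lx/20 - w₀L²/30 - w₀x³/(6L) = 3·5·4·3/20 - 5·4²/30 - 5·3³/(6·4) = 17/24 kN·m
Load 3 — point force P=18 kN at a=8/3 m (b=L-a=4/3):
  M_3 = Pa²(a+3b)(L-x)/L³ - Pa²b/L²  [x>a] = 18·(8/3)²·((8/3)+3·(4/3))·(4-3)/4³ - 18·(8/3)²·(4/3)/4² = 8/3 kN·m
Superposition: M = Σ M_i = 101/24 kN·m ≈ 4.208333 kN·m

M(3) = 101/24 kN·m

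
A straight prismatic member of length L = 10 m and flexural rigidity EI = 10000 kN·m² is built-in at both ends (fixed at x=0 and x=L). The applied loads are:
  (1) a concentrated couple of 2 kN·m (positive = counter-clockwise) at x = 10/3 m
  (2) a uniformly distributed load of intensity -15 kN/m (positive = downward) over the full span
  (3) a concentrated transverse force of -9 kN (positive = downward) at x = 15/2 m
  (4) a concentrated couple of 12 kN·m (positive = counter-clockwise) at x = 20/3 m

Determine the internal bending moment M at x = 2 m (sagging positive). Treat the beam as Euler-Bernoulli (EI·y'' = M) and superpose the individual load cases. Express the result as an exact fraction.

M(2) = 2947/480 kN·m

Load 1 — applied couple M₀=2 kN·m at a=10/3 m (b=L-a=20/3):
  M_1 = R_Ax - M_A  [x≤a] with R_A=4/15, M_A=0 = (4/15)·2 - 0 = 8/15 kN·m
Load 2 — uniform load w=-15 kN/m over full span:
  M_2 = wLx/2 - wL²/12 - wx²/2 = (-15)·10·2/2 - (-15)·10²/12 - (-15)·2²/2 = 5 kN·m
Load 3 — point force P=-9 kN at a=15/2 m (b=L-a=5/2):
  M_3 = Pb²(3a+b)x/L³ - Pab²/L²  [x≤a] = (-9)·(5/2)²·(3·(15/2)+(5/2))·2/10³ - (-9)·(15/2)·(5/2)²/10² = 45/32 kN·m
Load 4 — applied couple M₀=12 kN·m at a=20/3 m (b=L-a=10/3):
  M_4 = R_Ax - M_A  [x≤a] with R_A=8/5, M_A=4 = (8/5)·2 - 4 = -4/5 kN·m
Superposition: M = Σ M_i = 2947/480 kN·m ≈ 6.139583 kN·m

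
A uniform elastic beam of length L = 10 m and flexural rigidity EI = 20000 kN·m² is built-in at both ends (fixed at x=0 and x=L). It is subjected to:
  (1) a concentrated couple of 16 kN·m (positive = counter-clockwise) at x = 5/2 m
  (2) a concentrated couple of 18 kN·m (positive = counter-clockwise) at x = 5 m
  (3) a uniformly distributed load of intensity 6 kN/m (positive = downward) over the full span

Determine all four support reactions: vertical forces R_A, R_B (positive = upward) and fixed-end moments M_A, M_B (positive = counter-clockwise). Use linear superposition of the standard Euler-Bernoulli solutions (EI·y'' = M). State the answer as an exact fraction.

R_A = 69/2 kN, M_A = 103/2 kN·m, R_B = 51/2 kN, M_B = -81/2 kN·m

Load 1 — applied couple M₀=16 kN·m at a=5/2 m (b=L-a=15/2):
  R_A = 6M₀ab/L³ = 6·16·(5/2)·(15/2)/10³ = 9/5 kN
  M_A = M₀b(2a-b)/L² = 16·(15/2)·(2·(5/2)-(15/2))/10² = -3 kN·m
  R_B = -6M₀ab/L³ = -6·16·(5/2)·(15/2)/10³ = -9/5 kN
  M_B = M₀a(2b-a)/L² = 16·(5/2)·(2·(15/2)-(5/2))/10² = 5 kN·m
Load 2 — applied couple M₀=18 kN·m at a=5 m (b=L-a=5):
  R_A = 6M₀ab/L³ = 6·18·5·5/10³ = 27/10 kN
  M_A = M₀b(2a-b)/L² = 18·5·(2·5-5)/10² = 9/2 kN·m
  R_B = -6M₀ab/L³ = -6·18·5·5/10³ = -27/10 kN
  M_B = M₀a(2b-a)/L² = 18·5·(2·5-5)/10² = 9/2 kN·m
Load 3 — uniform load w=6 kN/m over full span:
  R_A = wL/2 = 6·10/2 = 30 kN
  M_A = wL²/12 = 6·10²/12 = 50 kN·m
  R_B = wL/2 = 6·10/2 = 30 kN
  M_B = -wL²/12 = -6·10²/12 = -50 kN·m
Superposition: R_A = 69/2 kN, M_A = 103/2 kN·m, R_B = 51/2 kN, M_B = -81/2 kN·m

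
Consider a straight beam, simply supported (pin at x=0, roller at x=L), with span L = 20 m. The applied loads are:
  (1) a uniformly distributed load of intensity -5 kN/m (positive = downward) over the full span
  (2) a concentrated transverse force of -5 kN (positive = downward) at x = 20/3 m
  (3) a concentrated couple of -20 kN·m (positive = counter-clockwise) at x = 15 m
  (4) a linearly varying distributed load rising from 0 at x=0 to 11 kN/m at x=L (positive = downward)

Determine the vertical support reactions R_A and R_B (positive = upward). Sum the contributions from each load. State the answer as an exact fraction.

R_A = -53/3 kN, R_B = 68/3 kN

Load 1 — uniform load w=-5 kN/m over full span:
  R_A = wL/2 = (-5)·20/2 = -50 kN
  R_B = wL/2 = (-5)·20/2 = -50 kN
Load 2 — point force P=-5 kN at a=20/3 m (b=L-a=40/3):
  R_A = Pb/L = (-5)·(40/3)/20 = -10/3 kN
  R_B = Pa/L = (-5)·(20/3)/20 = -5/3 kN
Load 3 — applied couple M₀=-20 kN·m at a=15 m (b=L-a=5):
  R_A = M₀/L = (-20)/20 = -1 kN
  R_B = -M₀/L = -(-20)/20 = 1 kN
Load 4 — triangular load w₀=11 kN/m (0→w₀ over full span):
  R_A = w₀L/6 = 11·20/6 = 110/3 kN
  R_B = w₀L/3 = 11·20/3 = 220/3 kN
Superposition: R_A = -53/3 kN, R_B = 68/3 kN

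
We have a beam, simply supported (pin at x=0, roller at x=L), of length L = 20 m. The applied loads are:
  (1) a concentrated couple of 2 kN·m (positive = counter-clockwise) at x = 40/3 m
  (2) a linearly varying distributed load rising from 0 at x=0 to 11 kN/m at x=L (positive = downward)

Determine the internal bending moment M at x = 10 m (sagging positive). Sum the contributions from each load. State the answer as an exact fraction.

Load 1 — applied couple M₀=2 kN·m at a=40/3 m (b=L-a=20/3):
  M_1 = M₀x/L  [x≤a] = 2·10/20 = 1 kN·m
Load 2 — triangular load w₀=11 kN/m (0→w₀ over full span):
  M_2 = w₀Lx/6 - w₀x³/(6L) = 11·20·10/6 - 11·10³/(6·20) = 275 kN·m
Superposition: M = Σ M_i = 276 kN·m ≈ 276.000000 kN·m

M(10) = 276 kN·m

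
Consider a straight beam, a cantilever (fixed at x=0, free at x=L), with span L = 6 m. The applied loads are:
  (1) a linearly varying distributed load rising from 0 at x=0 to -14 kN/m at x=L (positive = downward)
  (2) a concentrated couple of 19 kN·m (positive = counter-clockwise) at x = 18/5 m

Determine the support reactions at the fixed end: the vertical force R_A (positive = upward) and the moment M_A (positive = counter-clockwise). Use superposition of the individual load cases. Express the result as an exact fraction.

R_A = -42 kN, M_A = -187 kN·m

Load 1 — triangular load w₀=-14 kN/m (0→w₀ over full span):
  R_A = w₀L/2 = (-14)·6/2 = -42 kN
  M_A = w₀L²/3 = (-14)·6²/3 = -168 kN·m
Load 2 — applied couple M₀=19 kN·m at a=18/5 m (b=L-a=12/5):
  R_A = 0 kN
  M_A = -M₀ = -19 kN·m
Superposition: R_A = -42 kN, M_A = -187 kN·m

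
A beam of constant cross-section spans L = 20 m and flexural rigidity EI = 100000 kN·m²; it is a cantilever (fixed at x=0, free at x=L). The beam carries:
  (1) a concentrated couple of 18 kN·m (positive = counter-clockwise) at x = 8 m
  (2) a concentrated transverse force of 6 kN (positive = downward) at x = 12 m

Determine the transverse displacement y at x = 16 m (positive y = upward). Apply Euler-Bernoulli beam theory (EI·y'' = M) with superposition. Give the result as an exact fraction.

Load 1 — applied couple M₀=18 kN·m at a=8 m (b=L-a=12):
  y_1 = M₀a(2x-a)/(2EI)  [x>a] = 18·8·(2·16-8)/(2·100000) = 54/3125 m
Load 2 — point force P=6 kN at a=12 m (b=L-a=8):
  y_2 = -Pa²(3x-a)/(6EI)  [x>a] = -6·12²·(3·16-12)/(6·100000) = -162/3125 m
Superposition: y = Σ y_i = -108/3125 m ≈ -0.034560 m

y(16) = -108/3125 m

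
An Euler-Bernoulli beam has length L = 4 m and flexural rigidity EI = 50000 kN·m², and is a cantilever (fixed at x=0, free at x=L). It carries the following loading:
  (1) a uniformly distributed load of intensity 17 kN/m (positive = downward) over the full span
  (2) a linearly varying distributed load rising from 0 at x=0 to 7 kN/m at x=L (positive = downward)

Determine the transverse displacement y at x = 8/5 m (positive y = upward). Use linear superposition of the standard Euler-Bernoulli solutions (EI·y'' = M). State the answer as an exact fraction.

y(8/5) = -500048/146484375 m

Load 1 — uniform load w=17 kN/m over full span:
  y_1 = -wx²(x²-4Lx+6L²)/(24EI) = -17·(8/5)²·((8/5)²-4·4·(8/5)+6·4²)/(24·50000) = -5168/1953125 m
Load 2 — triangular load w₀=7 kN/m (0→w₀ over full span):
  y_2 = (w₀Lx³/12-w₀L²x²/6-w₀x⁵/(120L))/EI = (7·4·(8/5)³/12-7·4²·(8/5)²/6-7·(8/5)⁵/(120·4))/50000 = -112448/146484375 m
Superposition: y = Σ y_i = -500048/146484375 m ≈ -0.003414 m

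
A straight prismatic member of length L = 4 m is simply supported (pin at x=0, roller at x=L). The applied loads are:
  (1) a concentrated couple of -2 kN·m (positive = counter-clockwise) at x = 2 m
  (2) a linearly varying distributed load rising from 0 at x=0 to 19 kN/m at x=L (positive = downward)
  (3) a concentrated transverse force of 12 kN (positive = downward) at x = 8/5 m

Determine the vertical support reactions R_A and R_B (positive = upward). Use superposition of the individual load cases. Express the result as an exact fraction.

Load 1 — applied couple M₀=-2 kN·m at a=2 m (b=L-a=2):
  R_A = M₀/L = (-2)/4 = -1/2 kN
  R_B = -M₀/L = -(-2)/4 = 1/2 kN
Load 2 — triangular load w₀=19 kN/m (0→w₀ over full span):
  R_A = w₀L/6 = 19·4/6 = 38/3 kN
  R_B = w₀L/3 = 19·4/3 = 76/3 kN
Load 3 — point force P=12 kN at a=8/5 m (b=L-a=12/5):
  R_A = Pb/L = 12·(12/5)/4 = 36/5 kN
  R_B = Pa/L = 12·(8/5)/4 = 24/5 kN
Superposition: R_A = 581/30 kN, R_B = 919/30 kN

R_A = 581/30 kN, R_B = 919/30 kN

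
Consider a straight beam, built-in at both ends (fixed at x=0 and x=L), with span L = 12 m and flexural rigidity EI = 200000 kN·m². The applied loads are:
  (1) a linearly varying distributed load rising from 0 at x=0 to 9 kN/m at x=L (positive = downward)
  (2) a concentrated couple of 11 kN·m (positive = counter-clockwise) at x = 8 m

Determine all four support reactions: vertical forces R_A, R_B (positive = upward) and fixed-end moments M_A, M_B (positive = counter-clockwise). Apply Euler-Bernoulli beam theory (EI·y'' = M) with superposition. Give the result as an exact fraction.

Load 1 — triangular load w₀=9 kN/m (0→w₀ over full span):
  R_A = 3w₀L/20 = 3·9·12/20 = 81/5 kN
  M_A = w₀L²/30 = 9·12²/30 = 216/5 kN·m
  R_B = 7w₀L/20 = 7·9·12/20 = 189/5 kN
  M_B = -w₀L²/20 = -9·12²/20 = -324/5 kN·m
Load 2 — applied couple M₀=11 kN·m at a=8 m (b=L-a=4):
  R_A = 6M₀ab/L³ = 6·11·8·4/12³ = 11/9 kN
  M_A = M₀b(2a-b)/L² = 11·4·(2·8-4)/12² = 11/3 kN·m
  R_B = -6M₀ab/L³ = -6·11·8·4/12³ = -11/9 kN
  M_B = M₀a(2b-a)/L² = 11·8·(2·4-8)/12² = 0 kN·m
Superposition: R_A = 784/45 kN, M_A = 703/15 kN·m, R_B = 1646/45 kN, M_B = -324/5 kN·m

R_A = 784/45 kN, M_A = 703/15 kN·m, R_B = 1646/45 kN, M_B = -324/5 kN·m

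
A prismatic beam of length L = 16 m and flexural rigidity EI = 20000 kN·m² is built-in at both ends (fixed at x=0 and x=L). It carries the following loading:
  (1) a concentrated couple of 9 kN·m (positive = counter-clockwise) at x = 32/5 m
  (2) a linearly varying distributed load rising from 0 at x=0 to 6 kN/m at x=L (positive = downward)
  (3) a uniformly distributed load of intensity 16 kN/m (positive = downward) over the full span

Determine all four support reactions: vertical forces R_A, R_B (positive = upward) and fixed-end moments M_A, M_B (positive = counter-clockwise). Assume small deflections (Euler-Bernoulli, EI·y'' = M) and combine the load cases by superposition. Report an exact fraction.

Load 1 — applied couple M₀=9 kN·m at a=32/5 m (b=L-a=48/5):
  R_A = 6M₀ab/L³ = 6·9·(32/5)·(48/5)/16³ = 81/100 kN
  M_A = M₀b(2a-b)/L² = 9·(48/5)·(2·(32/5)-(48/5))/16² = 27/25 kN·m
  R_B = -6M₀ab/L³ = -6·9·(32/5)·(48/5)/16³ = -81/100 kN
  M_B = M₀a(2b-a)/L² = 9·(32/5)·(2·(48/5)-(32/5))/16² = 72/25 kN·m
Load 2 — triangular load w₀=6 kN/m (0→w₀ over full span):
  R_A = 3w₀L/20 = 3·6·16/20 = 72/5 kN
  M_A = w₀L²/30 = 6·16²/30 = 256/5 kN·m
  R_B = 7w₀L/20 = 7·6·16/20 = 168/5 kN
  M_B = -w₀L²/20 = -6·16²/20 = -384/5 kN·m
Load 3 — uniform load w=16 kN/m over full span:
  R_A = wL/2 = 16·16/2 = 128 kN
  M_A = wL²/12 = 16·16²/12 = 1024/3 kN·m
  R_B = wL/2 = 16·16/2 = 128 kN
  M_B = -wL²/12 = -16·16²/12 = -1024/3 kN·m
Superposition: R_A = 14321/100 kN, M_A = 29521/75 kN·m, R_B = 16079/100 kN, M_B = -31144/75 kN·m

R_A = 14321/100 kN, M_A = 29521/75 kN·m, R_B = 16079/100 kN, M_B = -31144/75 kN·m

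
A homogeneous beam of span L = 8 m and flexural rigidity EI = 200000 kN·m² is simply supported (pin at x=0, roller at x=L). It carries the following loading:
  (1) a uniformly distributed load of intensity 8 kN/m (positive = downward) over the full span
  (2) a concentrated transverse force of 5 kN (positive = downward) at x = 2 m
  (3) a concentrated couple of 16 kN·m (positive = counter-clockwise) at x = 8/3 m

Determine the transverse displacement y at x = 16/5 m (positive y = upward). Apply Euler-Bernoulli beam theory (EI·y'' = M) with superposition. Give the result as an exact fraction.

y(16/5) = -193069/93750000 m

Load 1 — uniform load w=8 kN/m over full span:
  y_1 = -wx(L³-2Lx²+x³)/(24EI) = -8·(16/5)·(8³-2·8·(16/5)²+(16/5)³)/(24·200000) = -3968/1953125 m
Load 2 — point force P=5 kN at a=2 m (b=L-a=6):
  y_2 = -Pa(L-x)(2Lx-a²-x²)/(6LEI)  [x>a] = -5·2·(8-(16/5))·(2·8·(16/5)-2²-(16/5)²)/(6·8·200000) = -231/1250000 m
Load 3 — applied couple M₀=16 kN·m at a=8/3 m (b=L-a=16/3):
  y_3 = (M₀x³/(6L)-M₀(x-a)²/2+C₁x)/EI  [x>a] with C₁=M₀(3b²-L²)/(6L)=64/9 = (16·(16/5)³/(6·8)-16·((16/5)-(8/3))²/2+(64/9)·(16/5))/200000 = 184/1171875 m
Superposition: y = Σ y_i = -193069/93750000 m ≈ -0.002059 m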